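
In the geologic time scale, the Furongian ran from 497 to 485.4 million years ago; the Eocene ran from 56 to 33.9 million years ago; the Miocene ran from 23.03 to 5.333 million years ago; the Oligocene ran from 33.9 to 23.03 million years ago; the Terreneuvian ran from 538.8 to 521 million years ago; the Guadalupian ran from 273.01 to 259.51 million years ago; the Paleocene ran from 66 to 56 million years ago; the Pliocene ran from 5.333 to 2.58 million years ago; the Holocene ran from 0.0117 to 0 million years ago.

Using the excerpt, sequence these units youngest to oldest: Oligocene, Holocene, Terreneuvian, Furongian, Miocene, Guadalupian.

Holocene, Miocene, Oligocene, Guadalupian, Furongian, Terreneuvian

The oldest of these is Terreneuvian (starts 538.8 Ma) and the youngest is Holocene (ends 0 Ma).
In between, by decreasing start age: Furongian (497), Guadalupian (273.01), Oligocene (33.9), Miocene (23.03).
Listing youngest first means reversing that sequence.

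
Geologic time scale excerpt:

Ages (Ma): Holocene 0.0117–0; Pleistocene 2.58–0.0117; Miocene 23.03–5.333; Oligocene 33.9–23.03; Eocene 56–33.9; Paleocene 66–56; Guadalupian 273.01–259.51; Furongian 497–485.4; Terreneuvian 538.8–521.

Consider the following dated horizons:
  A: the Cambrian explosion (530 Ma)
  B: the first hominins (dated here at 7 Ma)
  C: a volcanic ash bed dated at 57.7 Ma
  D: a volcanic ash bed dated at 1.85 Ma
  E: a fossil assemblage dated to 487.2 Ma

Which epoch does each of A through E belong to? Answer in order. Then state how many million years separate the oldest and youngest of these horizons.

Match each age against the start–end ranges in the excerpt: A = 530 Ma → Terreneuvian (538.8–521); B = 7 Ma → Miocene (23.03–5.333); C = 57.7 Ma → Paleocene (66–56); D = 1.85 Ma → Pleistocene (2.58–0.0117); E = 487.2 Ma → Furongian (497–485.4).
The largest age is 530 Ma and the smallest is 1.85 Ma; their difference is 528.15 Myr.

A — Terreneuvian; B — Miocene; C — Paleocene; D — Pleistocene; E — Furongian; span 528.15 million years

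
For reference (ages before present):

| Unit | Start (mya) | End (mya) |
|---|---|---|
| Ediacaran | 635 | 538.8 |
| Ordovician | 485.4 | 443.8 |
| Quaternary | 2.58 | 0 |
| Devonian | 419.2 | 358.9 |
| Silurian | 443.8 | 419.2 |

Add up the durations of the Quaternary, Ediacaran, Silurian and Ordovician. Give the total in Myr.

Duration is start − end for each: (2.58 − 0) + (635 − 538.8) + (443.8 − 419.2) + (485.4 − 443.8).
That is 2.58 + 96.2 + 24.6 + 41.6, which totals 164.98 million years.

164.98 million years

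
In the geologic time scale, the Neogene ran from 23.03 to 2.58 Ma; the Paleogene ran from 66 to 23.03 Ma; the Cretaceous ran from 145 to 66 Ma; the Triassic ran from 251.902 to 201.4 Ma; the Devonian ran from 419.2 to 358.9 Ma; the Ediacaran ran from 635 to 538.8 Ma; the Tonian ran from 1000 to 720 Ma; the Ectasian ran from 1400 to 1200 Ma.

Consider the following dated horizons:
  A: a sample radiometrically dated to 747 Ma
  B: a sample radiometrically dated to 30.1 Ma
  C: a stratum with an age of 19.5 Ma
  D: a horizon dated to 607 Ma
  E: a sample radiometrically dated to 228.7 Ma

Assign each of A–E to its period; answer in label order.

A — Tonian; B — Paleogene; C — Neogene; D — Ediacaran; E — Triassic

A: 747 Ma lies in 1000–720 Ma, so Tonian.
B: 30.1 Ma lies in 66–23.03 Ma, so Paleogene.
C: 19.5 Ma lies in 23.03–2.58 Ma, so Neogene.
D: 607 Ma lies in 635–538.8 Ma, so Ediacaran.
E: 228.7 Ma lies in 251.902–201.4 Ma, so Triassic.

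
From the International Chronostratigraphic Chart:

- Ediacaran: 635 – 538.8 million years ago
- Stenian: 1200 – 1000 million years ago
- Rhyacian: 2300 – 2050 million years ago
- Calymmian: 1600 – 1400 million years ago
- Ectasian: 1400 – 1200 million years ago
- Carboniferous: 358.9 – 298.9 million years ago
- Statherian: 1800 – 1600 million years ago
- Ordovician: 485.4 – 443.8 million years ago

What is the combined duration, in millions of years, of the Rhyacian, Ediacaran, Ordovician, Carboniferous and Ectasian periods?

Duration is start − end for each: (2300 − 2050) + (635 − 538.8) + (485.4 − 443.8) + (358.9 − 298.9) + (1400 − 1200).
That is 250 + 96.2 + 41.6 + 60 + 200, which totals 647.8 million years.

647.8 million years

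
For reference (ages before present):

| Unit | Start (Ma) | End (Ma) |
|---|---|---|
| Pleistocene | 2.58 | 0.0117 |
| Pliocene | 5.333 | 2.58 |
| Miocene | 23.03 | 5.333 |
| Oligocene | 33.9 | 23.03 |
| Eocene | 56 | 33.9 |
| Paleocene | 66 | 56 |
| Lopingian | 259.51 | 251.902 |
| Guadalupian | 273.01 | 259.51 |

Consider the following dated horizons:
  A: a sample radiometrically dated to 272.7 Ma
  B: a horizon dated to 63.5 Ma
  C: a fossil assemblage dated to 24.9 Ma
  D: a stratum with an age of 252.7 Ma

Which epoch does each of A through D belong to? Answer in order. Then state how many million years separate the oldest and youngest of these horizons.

A: 272.7 Ma lies in 273.01–259.51 Ma, so Guadalupian.
B: 63.5 Ma lies in 66–56 Ma, so Paleocene.
C: 24.9 Ma lies in 33.9–23.03 Ma, so Oligocene.
D: 252.7 Ma lies in 259.51–251.902 Ma, so Lopingian.
Oldest = 272.7 Ma, youngest = 24.9 Ma → span 247.8 Myr.

A — Guadalupian; B — Paleocene; C — Oligocene; D — Lopingian; span 247.8 million years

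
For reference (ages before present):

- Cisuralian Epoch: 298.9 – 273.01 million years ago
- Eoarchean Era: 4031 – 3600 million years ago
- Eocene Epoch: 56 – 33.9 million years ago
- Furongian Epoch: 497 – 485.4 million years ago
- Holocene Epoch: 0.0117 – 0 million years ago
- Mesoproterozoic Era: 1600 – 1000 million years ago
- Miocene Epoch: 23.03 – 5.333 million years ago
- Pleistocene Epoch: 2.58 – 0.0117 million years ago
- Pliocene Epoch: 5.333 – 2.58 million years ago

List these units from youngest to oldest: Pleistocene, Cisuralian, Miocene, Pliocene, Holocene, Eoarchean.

Holocene → Pleistocene → Pliocene → Miocene → Cisuralian → Eoarchean

Sorting by start age (ascending Ma, since larger Ma = older): Holocene start 0.0117, Pleistocene start 2.58, Pliocene start 5.333, Miocene start 23.03, Cisuralian start 298.9, Eoarchean start 4031.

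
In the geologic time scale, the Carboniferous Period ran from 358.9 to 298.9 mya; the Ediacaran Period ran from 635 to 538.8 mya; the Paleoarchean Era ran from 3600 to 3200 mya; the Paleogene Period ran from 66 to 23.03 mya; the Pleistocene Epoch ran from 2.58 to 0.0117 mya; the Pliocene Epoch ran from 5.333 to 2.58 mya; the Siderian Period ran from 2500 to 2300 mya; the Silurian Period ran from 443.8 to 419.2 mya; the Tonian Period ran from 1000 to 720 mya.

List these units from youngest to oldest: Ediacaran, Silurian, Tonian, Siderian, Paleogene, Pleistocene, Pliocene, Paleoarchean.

Pleistocene, Pliocene, Paleogene, Silurian, Ediacaran, Tonian, Siderian, Paleoarchean

The oldest of these is Paleoarchean (starts 3600 Ma) and the youngest is Pleistocene (ends 0.0117 Ma).
In between, by decreasing start age: Siderian (2500), Tonian (1000), Ediacaran (635), Silurian (443.8), Paleogene (66), Pliocene (5.333).
Listing youngest first means reversing that sequence.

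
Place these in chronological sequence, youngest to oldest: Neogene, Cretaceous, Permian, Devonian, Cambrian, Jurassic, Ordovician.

Neogene, Cretaceous, Jurassic, Permian, Devonian, Ordovician, Cambrian

Group by era (each group listed oldest first) — Paleozoic: Cambrian, Ordovician, Devonian, Permian; Mesozoic: Jurassic, Cretaceous; Cenozoic: Neogene. The eras run Paleozoic → Mesozoic → Cenozoic. Concatenating the groups in that era order and then reversing gives youngest to oldest.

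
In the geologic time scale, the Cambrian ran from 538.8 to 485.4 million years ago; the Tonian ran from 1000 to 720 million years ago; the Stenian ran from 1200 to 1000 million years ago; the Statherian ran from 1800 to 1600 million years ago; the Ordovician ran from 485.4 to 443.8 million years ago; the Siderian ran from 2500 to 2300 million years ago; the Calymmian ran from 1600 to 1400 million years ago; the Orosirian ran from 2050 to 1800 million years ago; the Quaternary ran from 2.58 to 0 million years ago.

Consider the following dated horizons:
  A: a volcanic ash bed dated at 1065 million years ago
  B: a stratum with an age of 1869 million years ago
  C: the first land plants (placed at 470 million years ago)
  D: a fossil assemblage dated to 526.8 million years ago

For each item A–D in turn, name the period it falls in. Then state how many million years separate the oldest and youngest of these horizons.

A — Stenian; B — Orosirian; C — Ordovician; D — Cambrian; span 1399 million years

A: 1065 Ma lies in 1200–1000 Ma, so Stenian.
B: 1869 Ma lies in 2050–1800 Ma, so Orosirian.
C: 470 Ma lies in 485.4–443.8 Ma, so Ordovician.
D: 526.8 Ma lies in 538.8–485.4 Ma, so Cambrian.
Oldest = 1869 Ma, youngest = 470 Ma → span 1399 Myr.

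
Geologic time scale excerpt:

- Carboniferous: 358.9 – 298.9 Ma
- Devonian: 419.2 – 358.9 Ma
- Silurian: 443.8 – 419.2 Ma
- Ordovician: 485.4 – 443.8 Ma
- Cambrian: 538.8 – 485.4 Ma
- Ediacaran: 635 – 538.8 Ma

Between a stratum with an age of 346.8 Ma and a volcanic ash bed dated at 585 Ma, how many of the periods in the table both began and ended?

4

585 Ma sits inside the Ediacaran (635–538.8) and 346.8 Ma inside the Carboniferous (358.9–298.9); neither of those is wholly between the two dates.
The listed periods lying completely between them are Cambrian, Ordovician, Silurian, Devonian — 4 in all.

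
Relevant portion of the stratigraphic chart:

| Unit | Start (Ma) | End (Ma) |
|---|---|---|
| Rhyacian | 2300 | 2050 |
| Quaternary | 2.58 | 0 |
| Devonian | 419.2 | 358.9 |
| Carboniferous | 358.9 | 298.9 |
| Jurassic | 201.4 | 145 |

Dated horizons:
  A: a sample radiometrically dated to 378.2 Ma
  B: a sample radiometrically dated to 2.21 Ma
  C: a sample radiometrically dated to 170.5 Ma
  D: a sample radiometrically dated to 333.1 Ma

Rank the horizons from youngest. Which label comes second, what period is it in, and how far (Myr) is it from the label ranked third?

Sorted youngest-first by Ma: B (2.21), C (170.5), D (333.1), A (378.2).
The second youngest is C at 170.5 Ma, which lies in 201.4–145 Ma: the Jurassic.
The third youngest is D at 333.1 Ma; separation = |170.5 − 333.1| = 162.6 Myr.

C, in the Jurassic; 162.6 million years to D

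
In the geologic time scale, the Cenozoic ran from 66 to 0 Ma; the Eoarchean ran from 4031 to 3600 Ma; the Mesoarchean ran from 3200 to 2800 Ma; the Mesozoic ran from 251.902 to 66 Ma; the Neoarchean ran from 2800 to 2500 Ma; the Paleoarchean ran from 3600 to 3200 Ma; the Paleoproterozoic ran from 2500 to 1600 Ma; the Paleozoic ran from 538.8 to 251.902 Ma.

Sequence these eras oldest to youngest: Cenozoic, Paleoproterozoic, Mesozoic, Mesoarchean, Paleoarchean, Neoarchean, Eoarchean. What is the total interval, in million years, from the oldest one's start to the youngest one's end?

Eoarchean → Paleoarchean → Mesoarchean → Neoarchean → Paleoproterozoic → Mesozoic → Cenozoic; total span 4031 Myr

Start ages (Ma): Eoarchean 4031, Paleoarchean 3600, Mesoarchean 3200, Neoarchean 2800, Paleoproterozoic 2500, Mesozoic 251.902, Cenozoic 66.
Ordered oldest to youngest: Eoarchean, Paleoarchean, Mesoarchean, Neoarchean, Paleoproterozoic, Mesozoic, Cenozoic.
Span = 4031 − 0 = 4031 Myr.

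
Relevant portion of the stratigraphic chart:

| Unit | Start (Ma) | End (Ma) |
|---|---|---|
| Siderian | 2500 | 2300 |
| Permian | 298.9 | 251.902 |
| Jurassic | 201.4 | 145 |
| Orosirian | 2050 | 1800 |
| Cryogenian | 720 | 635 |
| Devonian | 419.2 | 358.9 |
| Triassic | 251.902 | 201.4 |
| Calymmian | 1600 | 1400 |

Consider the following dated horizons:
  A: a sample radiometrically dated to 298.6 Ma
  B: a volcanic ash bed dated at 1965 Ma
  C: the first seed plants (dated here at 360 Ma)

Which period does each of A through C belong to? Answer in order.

A — Permian; B — Orosirian; C — Devonian

A: 298.6 Ma lies in 298.9–251.902 Ma, so Permian.
B: 1965 Ma lies in 2050–1800 Ma, so Orosirian.
C: 360 Ma lies in 419.2–358.9 Ma, so Devonian.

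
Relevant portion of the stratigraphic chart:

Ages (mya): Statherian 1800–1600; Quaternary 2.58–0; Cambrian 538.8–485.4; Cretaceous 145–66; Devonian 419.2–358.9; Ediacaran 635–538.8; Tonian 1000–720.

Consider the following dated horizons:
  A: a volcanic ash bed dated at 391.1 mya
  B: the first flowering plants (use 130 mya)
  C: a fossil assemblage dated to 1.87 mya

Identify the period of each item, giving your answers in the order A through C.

A — Devonian; B — Cretaceous; C — Quaternary

A: 391.1 Ma lies in 419.2–358.9 Ma, so Devonian.
B: 130 Ma lies in 145–66 Ma, so Cretaceous.
C: 1.87 Ma lies in 2.58–0 Ma, so Quaternary.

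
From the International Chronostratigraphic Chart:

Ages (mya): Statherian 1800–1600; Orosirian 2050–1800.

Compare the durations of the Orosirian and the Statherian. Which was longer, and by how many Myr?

Orosirian: 2050 − 1800 = 250 Myr.
Statherian: 1800 − 1600 = 200 Myr.
Difference: 250 − 200 = 50 Myr, so the Orosirian was longer.

Orosirian, by 50 million years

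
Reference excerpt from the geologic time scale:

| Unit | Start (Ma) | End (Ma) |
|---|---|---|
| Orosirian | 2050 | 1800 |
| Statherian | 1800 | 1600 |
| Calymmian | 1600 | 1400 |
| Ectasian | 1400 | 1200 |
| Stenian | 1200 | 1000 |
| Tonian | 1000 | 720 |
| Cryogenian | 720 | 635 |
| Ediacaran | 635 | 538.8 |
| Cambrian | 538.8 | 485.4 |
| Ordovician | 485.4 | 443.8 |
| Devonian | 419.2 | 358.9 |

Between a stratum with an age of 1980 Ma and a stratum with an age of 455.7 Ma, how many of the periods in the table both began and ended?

The older date is 1980 Ma and the younger is 455.7 Ma.
Periods with start < 1980 and end > 455.7 Ma: Statherian (1800–1600), Calymmian (1600–1400), Ectasian (1400–1200), Stenian (1200–1000), Tonian (1000–720), Cryogenian (720–635), Ediacaran (635–538.8), Cambrian (538.8–485.4).
That is 8 complete periods.

8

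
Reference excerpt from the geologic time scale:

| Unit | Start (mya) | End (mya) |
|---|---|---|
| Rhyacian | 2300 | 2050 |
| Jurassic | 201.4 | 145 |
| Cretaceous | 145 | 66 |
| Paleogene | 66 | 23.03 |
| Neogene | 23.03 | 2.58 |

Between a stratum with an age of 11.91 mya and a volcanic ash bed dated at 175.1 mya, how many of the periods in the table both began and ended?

2

The older date is 175.1 Ma and the younger is 11.91 Ma.
Periods with start < 175.1 and end > 11.91 Ma: Cretaceous (145–66), Paleogene (66–23.03).
That is 2 complete periods.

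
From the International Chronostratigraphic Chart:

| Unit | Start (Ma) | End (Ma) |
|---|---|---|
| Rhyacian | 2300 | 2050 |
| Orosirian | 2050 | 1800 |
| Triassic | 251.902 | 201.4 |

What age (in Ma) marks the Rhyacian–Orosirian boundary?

2050 Ma

The Rhyacian ends and the Orosirian begins at 2050 Ma.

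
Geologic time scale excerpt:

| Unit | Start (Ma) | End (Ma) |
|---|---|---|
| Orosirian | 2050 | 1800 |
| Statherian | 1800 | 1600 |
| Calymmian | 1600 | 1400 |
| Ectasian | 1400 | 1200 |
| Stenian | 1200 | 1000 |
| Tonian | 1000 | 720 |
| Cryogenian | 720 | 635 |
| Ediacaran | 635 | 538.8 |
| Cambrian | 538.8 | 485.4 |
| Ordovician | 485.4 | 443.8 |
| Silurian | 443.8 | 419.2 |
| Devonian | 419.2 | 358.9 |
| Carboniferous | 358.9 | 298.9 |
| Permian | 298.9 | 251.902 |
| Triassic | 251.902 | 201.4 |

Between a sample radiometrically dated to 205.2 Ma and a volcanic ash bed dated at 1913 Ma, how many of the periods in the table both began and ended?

1913 Ma sits inside the Orosirian (2050–1800) and 205.2 Ma inside the Triassic (251.902–201.4); neither of those is wholly between the two dates.
The listed periods lying completely between them are Statherian, Calymmian, Ectasian, Stenian, Tonian, Cryogenian, Ediacaran, Cambrian, Ordovician, Silurian, Devonian, Carboniferous, Permian — 13 in all.

13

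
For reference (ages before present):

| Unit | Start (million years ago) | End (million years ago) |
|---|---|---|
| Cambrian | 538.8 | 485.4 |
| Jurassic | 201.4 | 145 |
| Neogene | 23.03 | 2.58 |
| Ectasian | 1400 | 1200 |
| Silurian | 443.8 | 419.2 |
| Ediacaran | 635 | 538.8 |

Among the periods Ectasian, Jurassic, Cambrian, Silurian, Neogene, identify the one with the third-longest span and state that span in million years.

Durations: Ectasian 200; Jurassic 56.4; Cambrian 53.4; Silurian 24.6; Neogene 20.45 Myr.
Sorted longest-first: Ectasian (200), Jurassic (56.4), Cambrian (53.4), Silurian (24.6), Neogene (20.45).
The third longest is Cambrian at 53.4 Myr.

Cambrian, 53.4 million years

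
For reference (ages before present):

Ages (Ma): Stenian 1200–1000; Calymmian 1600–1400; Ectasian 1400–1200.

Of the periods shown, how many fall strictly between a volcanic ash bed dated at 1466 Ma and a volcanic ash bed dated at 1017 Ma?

1466 Ma sits inside the Calymmian (1600–1400) and 1017 Ma inside the Stenian (1200–1000); neither of those is wholly between the two dates.
The listed periods lying completely between them are Ectasian — 1 in all.

1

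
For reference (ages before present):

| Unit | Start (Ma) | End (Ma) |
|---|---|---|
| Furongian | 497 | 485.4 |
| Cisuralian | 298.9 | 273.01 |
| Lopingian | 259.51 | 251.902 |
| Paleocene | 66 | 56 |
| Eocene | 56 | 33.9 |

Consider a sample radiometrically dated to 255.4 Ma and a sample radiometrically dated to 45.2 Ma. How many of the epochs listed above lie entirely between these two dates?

1

255.4 Ma sits inside the Lopingian (259.51–251.902) and 45.2 Ma inside the Eocene (56–33.9); neither of those is wholly between the two dates.
The listed epochs lying completely between them are Paleocene — 1 in all.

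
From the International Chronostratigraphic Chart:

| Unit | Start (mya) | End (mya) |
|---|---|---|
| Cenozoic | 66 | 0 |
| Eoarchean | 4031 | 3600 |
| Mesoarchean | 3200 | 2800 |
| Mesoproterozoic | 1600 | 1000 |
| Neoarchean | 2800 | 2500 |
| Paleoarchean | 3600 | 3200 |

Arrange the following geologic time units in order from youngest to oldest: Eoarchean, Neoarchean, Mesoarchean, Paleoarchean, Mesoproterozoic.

Read off each span (Ma): Eoarchean 4031–3600; Neoarchean 2800–2500; Mesoarchean 3200–2800; Paleoarchean 3600–3200; Mesoproterozoic 1600–1000.
Larger Ma is older, so oldest→youngest is Eoarchean, Paleoarchean, Mesoarchean, Neoarchean, Mesoproterozoic; reverse it for youngest→oldest.

Mesoproterozoic, Neoarchean, Mesoarchean, Paleoarchean, Eoarchean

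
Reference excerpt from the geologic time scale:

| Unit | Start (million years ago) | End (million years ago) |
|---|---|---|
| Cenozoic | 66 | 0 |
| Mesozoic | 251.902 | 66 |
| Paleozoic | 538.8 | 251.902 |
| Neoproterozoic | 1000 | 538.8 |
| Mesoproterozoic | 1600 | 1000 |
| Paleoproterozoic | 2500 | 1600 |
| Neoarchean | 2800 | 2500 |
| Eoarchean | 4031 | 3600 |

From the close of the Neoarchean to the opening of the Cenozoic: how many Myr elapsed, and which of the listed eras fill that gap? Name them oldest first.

The Neoarchean closes at 2500 Ma and the Cenozoic opens at 66 Ma, so the interval is 2500 − 66 = 2434 Myr.
An era fits inside if it starts at or after 2500 Ma and ends at or before 66 Ma; oldest first that gives Paleoproterozoic, Mesoproterozoic, Neoproterozoic, Paleozoic, Mesozoic.

2434 million years; Paleoproterozoic, Mesoproterozoic, Neoproterozoic, Paleozoic, Mesozoic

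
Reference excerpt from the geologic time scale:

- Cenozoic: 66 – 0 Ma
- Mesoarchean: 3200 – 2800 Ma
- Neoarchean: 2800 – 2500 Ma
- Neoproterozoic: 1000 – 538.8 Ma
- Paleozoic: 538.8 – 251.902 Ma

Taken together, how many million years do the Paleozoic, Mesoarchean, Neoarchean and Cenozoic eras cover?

1052.898 million years

Duration is start − end for each: (538.8 − 251.902) + (3200 − 2800) + (2800 − 2500) + (66 − 0).
That is 286.898 + 400 + 300 + 66, which totals 1052.898 million years.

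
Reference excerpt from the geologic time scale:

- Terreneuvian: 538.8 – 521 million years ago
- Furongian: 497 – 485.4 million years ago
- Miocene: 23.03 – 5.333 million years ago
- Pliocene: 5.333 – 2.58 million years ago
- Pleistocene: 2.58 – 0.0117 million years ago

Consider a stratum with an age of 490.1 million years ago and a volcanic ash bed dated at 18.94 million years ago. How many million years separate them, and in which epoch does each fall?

471.16 million years apart; the first in the Furongian, the second in the Miocene

Elapsed time: 490.1 − 18.94 = 471.16 Myr.
490.1 Ma lies within 497–485.4 Ma: Furongian.
18.94 Ma lies within 23.03–5.333 Ma: Miocene.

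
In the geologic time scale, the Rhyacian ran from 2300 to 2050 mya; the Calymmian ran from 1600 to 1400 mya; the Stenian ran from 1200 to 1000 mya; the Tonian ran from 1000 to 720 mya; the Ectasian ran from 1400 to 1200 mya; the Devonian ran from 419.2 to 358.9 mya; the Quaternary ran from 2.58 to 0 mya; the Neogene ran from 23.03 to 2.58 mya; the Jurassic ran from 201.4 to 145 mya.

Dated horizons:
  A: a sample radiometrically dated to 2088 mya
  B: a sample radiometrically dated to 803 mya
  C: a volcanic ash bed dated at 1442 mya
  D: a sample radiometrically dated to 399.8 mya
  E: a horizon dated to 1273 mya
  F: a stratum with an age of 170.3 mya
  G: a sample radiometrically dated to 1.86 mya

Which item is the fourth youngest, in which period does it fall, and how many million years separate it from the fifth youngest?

Sorted youngest-first by Ma: G (1.86), F (170.3), D (399.8), B (803), E (1273), C (1442), A (2088).
The fourth youngest is B at 803 Ma, which lies in 1000–720 Ma: the Tonian.
The fifth youngest is E at 1273 Ma; separation = |803 − 1273| = 470 Myr.

B, in the Tonian; 470 million years to E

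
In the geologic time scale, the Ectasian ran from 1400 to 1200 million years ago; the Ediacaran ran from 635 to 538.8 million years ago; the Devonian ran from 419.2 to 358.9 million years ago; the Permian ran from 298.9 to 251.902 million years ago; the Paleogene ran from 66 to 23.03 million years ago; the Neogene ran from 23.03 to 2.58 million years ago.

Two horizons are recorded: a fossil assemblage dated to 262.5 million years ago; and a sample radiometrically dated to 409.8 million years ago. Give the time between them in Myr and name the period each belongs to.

147.3 million years apart; the first in the Permian, the second in the Devonian

Elapsed time: 409.8 − 262.5 = 147.3 Myr.
262.5 Ma lies within 298.9–251.902 Ma: Permian.
409.8 Ma lies within 419.2–358.9 Ma: Devonian.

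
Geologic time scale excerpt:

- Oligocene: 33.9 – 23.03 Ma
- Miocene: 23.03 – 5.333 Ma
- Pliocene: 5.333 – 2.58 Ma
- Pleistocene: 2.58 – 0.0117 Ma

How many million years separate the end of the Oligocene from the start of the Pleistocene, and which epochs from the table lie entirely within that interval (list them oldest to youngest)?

The Oligocene closes at 23.03 Ma and the Pleistocene opens at 2.58 Ma, so the interval is 23.03 − 2.58 = 20.45 Myr.
An epoch fits inside if it starts at or after 23.03 Ma and ends at or before 2.58 Ma; oldest first that gives Miocene, Pliocene.

20.45 million years; Miocene, Pliocene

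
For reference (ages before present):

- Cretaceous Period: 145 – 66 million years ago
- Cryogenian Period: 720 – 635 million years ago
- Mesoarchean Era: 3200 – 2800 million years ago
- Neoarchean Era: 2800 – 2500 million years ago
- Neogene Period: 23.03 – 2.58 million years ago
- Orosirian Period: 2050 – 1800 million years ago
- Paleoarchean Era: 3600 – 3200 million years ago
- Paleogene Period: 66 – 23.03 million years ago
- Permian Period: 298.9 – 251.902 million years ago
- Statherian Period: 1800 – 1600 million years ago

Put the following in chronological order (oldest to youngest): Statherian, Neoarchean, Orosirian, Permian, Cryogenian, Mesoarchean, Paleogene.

Mesoarchean, Neoarchean, Orosirian, Statherian, Cryogenian, Permian, Paleogene

Sorting by start age (descending Ma, since larger Ma = older): Mesoarchean start 3200, Neoarchean start 2800, Orosirian start 2050, Statherian start 1800, Cryogenian start 720, Permian start 298.9, Paleogene start 66.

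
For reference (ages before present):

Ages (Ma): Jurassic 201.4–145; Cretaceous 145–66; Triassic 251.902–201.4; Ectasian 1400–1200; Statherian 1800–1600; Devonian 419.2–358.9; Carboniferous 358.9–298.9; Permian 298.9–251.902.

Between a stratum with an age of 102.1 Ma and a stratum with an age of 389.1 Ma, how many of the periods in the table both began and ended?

389.1 Ma sits inside the Devonian (419.2–358.9) and 102.1 Ma inside the Cretaceous (145–66); neither of those is wholly between the two dates.
The listed periods lying completely between them are Carboniferous, Permian, Triassic, Jurassic — 4 in all.

4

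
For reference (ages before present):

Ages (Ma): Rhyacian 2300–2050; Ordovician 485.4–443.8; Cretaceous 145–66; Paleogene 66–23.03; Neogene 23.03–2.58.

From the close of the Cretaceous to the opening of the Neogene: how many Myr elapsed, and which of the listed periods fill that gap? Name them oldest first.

42.97 million years; Paleogene

End of Cretaceous = 66 Ma; start of Neogene = 23.03 Ma.
Gap = 66 − 23.03 = 42.97 Myr.
Periods wholly inside 66–23.03 Ma: Paleogene (66–23.03).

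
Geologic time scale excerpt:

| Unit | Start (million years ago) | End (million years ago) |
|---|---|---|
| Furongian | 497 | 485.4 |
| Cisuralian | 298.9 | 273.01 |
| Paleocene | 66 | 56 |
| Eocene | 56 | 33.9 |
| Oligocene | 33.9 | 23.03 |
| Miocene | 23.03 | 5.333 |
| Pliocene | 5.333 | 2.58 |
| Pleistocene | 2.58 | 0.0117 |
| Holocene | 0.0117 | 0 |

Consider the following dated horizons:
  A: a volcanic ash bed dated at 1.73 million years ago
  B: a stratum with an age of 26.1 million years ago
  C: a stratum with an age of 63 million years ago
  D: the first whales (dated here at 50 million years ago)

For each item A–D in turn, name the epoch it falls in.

A — Pleistocene; B — Oligocene; C — Paleocene; D — Eocene

A: 1.73 Ma lies in 2.58–0.0117 Ma, so Pleistocene.
B: 26.1 Ma lies in 33.9–23.03 Ma, so Oligocene.
C: 63 Ma lies in 66–56 Ma, so Paleocene.
D: 50 Ma lies in 56–33.9 Ma, so Eocene.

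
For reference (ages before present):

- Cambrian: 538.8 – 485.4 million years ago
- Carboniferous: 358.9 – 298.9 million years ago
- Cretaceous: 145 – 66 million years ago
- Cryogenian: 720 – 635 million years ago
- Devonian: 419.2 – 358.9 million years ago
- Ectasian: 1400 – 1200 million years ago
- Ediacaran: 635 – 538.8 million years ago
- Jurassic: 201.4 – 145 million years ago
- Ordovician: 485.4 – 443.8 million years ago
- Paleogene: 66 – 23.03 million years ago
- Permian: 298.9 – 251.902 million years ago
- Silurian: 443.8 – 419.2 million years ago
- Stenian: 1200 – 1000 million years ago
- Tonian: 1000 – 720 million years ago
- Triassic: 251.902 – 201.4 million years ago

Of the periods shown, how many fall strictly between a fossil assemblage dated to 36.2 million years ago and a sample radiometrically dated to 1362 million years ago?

13

1362 Ma sits inside the Ectasian (1400–1200) and 36.2 Ma inside the Paleogene (66–23.03); neither of those is wholly between the two dates.
The listed periods lying completely between them are Stenian, Tonian, Cryogenian, Ediacaran, Cambrian, Ordovician, Silurian, Devonian, Carboniferous, Permian, Triassic, Jurassic, Cretaceous — 13 in all.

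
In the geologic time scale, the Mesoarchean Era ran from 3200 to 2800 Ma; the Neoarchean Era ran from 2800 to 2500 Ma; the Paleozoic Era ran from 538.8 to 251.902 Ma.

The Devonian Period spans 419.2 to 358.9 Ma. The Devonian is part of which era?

The Devonian (419.2–358.9 Ma) lies entirely within 538.8–251.902 Ma, the Paleozoic Era.

Paleozoic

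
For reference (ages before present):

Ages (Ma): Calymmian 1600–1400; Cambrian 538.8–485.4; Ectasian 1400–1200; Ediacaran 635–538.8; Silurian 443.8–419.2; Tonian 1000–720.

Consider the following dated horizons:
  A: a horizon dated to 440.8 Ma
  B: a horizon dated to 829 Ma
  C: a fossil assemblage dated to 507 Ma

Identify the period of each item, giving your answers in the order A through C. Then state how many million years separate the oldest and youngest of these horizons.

A — Silurian; B — Tonian; C — Cambrian; span 388.2 million years

A: 440.8 Ma lies in 443.8–419.2 Ma, so Silurian.
B: 829 Ma lies in 1000–720 Ma, so Tonian.
C: 507 Ma lies in 538.8–485.4 Ma, so Cambrian.
Oldest = 829 Ma, youngest = 440.8 Ma → span 388.2 Myr.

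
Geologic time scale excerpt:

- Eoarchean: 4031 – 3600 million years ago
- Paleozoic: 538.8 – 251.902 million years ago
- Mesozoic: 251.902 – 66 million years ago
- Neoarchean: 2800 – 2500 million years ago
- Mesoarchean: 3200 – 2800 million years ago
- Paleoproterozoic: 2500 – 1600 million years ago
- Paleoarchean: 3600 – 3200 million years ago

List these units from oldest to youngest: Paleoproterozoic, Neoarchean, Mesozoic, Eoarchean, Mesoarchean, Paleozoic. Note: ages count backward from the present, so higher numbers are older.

Eoarchean, Mesoarchean, Neoarchean, Paleoproterozoic, Paleozoic, Mesozoic

The oldest of these is Eoarchean (starts 4031 Ma) and the youngest is Mesozoic (ends 66 Ma).
In between, by decreasing start age: Mesoarchean (3200), Neoarchean (2800), Paleoproterozoic (2500), Paleozoic (538.8).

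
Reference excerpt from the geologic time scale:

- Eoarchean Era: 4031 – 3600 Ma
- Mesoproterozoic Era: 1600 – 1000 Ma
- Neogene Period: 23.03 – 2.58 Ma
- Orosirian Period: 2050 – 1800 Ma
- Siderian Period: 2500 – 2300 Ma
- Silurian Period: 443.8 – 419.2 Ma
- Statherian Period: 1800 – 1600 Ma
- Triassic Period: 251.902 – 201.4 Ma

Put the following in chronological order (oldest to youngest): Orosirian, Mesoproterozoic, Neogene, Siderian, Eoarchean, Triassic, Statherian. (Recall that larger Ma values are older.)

Sorting by start age (descending Ma, since larger Ma = older): Eoarchean start 4031, Siderian start 2500, Orosirian start 2050, Statherian start 1800, Mesoproterozoic start 1600, Triassic start 251.902, Neogene start 23.03.

Eoarchean, Siderian, Orosirian, Statherian, Mesoproterozoic, Triassic, Neogene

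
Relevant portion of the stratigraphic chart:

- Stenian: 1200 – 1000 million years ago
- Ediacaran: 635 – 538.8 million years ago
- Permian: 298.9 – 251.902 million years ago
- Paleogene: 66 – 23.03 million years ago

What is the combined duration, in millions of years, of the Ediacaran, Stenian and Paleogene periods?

Duration is start − end for each: (635 − 538.8) + (1200 − 1000) + (66 − 23.03).
That is 96.2 + 200 + 42.97, which totals 339.17 million years.

339.17 million years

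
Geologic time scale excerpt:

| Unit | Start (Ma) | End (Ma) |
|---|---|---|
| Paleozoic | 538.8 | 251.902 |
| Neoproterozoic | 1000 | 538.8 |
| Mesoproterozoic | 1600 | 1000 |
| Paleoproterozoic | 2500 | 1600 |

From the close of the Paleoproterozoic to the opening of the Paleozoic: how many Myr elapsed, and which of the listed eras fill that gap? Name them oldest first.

End of Paleoproterozoic = 1600 Ma; start of Paleozoic = 538.8 Ma.
Gap = 1600 − 538.8 = 1061.2 Myr.
Eras wholly inside 1600–538.8 Ma: Mesoproterozoic (1600–1000), Neoproterozoic (1000–538.8).

1061.2 million years; Mesoproterozoic, Neoproterozoic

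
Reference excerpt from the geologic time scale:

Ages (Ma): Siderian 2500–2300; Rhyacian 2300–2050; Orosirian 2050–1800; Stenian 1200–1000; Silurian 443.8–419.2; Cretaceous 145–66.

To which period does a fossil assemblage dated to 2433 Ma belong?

Siderian

2433 Ma lies between 2500 and 2300 Ma, so it falls in the Siderian.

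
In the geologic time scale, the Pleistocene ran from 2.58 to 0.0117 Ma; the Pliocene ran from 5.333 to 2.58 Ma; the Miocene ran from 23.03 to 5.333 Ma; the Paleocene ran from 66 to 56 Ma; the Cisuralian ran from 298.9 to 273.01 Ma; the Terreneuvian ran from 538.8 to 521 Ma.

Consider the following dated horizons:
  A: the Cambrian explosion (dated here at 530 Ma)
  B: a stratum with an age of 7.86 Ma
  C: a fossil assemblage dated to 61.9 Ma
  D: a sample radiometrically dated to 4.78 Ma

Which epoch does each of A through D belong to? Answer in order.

A — Terreneuvian; B — Miocene; C — Paleocene; D — Pliocene

A: 530 Ma lies in 538.8–521 Ma, so Terreneuvian.
B: 7.86 Ma lies in 23.03–5.333 Ma, so Miocene.
C: 61.9 Ma lies in 66–56 Ma, so Paleocene.
D: 4.78 Ma lies in 5.333–2.58 Ma, so Pliocene.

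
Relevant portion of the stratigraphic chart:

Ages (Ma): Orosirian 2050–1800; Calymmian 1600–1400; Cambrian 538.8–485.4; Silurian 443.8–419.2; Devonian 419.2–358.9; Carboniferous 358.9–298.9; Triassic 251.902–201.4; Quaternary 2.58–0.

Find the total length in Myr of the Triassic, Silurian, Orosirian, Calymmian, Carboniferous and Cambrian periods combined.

638.502 million years

Duration is start − end for each: (251.902 − 201.4) + (443.8 − 419.2) + (2050 − 1800) + (1600 − 1400) + (358.9 − 298.9) + (538.8 − 485.4).
That is 50.502 + 24.6 + 250 + 200 + 60 + 53.4, which totals 638.502 million years.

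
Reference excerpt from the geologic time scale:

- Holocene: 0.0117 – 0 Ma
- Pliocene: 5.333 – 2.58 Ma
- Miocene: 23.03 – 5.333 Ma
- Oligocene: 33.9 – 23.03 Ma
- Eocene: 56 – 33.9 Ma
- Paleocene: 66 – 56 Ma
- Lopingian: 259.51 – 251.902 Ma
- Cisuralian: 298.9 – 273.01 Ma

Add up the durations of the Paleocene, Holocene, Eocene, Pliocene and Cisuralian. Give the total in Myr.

Duration is start − end for each: (66 − 56) + (0.0117 − 0) + (56 − 33.9) + (5.333 − 2.58) + (298.9 − 273.01).
That is 10 + 0.0117 + 22.1 + 2.753 + 25.89, which totals 60.7547 million years.

60.7547 million years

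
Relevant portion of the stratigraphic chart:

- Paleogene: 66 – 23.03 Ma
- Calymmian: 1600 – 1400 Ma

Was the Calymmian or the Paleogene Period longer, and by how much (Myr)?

Calymmian, by 157.03 million years

Calymmian: 1600 − 1400 = 200 Myr.
Paleogene: 66 − 23.03 = 42.97 Myr.
Difference: 200 − 42.97 = 157.03 Myr, so the Calymmian was longer.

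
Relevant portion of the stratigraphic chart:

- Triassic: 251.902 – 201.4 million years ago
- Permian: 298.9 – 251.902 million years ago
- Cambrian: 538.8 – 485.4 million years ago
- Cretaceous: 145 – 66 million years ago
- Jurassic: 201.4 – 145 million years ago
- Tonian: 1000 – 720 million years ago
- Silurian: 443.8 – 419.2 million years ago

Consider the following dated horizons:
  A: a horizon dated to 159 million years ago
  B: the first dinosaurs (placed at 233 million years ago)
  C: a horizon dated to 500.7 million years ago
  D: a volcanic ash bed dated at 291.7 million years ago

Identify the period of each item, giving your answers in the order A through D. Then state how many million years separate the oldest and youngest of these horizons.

A — Jurassic; B — Triassic; C — Cambrian; D — Permian; span 341.7 million years

Match each age against the start–end ranges in the excerpt: A = 159 Ma → Jurassic (201.4–145); B = 233 Ma → Triassic (251.902–201.4); C = 500.7 Ma → Cambrian (538.8–485.4); D = 291.7 Ma → Permian (298.9–251.902).
The largest age is 500.7 Ma and the smallest is 159 Ma; their difference is 341.7 Myr.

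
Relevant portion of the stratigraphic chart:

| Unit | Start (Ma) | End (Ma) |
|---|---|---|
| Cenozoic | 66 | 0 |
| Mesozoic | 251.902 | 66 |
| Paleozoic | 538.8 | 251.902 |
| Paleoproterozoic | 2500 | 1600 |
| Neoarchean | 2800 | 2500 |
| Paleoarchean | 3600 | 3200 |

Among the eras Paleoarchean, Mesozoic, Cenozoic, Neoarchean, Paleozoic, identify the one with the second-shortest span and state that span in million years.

Durations: Paleoarchean 400; Mesozoic 185.902; Cenozoic 66; Neoarchean 300; Paleozoic 286.898 Myr.
Sorted shortest-first: Cenozoic (66), Mesozoic (185.902), Paleozoic (286.898), Neoarchean (300), Paleoarchean (400).
The second shortest is Mesozoic at 185.902 Myr.

Mesozoic, 185.902 million years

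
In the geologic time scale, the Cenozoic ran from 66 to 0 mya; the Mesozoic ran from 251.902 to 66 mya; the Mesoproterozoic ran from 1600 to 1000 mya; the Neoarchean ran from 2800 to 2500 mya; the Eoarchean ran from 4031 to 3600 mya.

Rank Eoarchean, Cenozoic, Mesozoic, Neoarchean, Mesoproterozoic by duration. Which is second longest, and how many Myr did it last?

Durations: Eoarchean 431; Cenozoic 66; Mesozoic 185.902; Neoarchean 300; Mesoproterozoic 600 Myr.
Sorted longest-first: Mesoproterozoic (600), Eoarchean (431), Neoarchean (300), Mesozoic (185.902), Cenozoic (66).
The second longest is Eoarchean at 431 Myr.

Eoarchean, 431 million years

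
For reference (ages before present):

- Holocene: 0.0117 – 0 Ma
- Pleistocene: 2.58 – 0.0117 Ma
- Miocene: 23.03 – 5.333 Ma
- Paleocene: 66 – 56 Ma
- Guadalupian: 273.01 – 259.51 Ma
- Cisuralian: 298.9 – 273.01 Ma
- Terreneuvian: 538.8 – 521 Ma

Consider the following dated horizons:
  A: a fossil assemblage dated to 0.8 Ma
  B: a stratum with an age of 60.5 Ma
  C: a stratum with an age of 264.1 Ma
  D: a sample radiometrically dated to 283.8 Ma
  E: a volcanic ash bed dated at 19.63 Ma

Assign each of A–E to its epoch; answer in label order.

A: 0.8 Ma lies in 2.58–0.0117 Ma, so Pleistocene.
B: 60.5 Ma lies in 66–56 Ma, so Paleocene.
C: 264.1 Ma lies in 273.01–259.51 Ma, so Guadalupian.
D: 283.8 Ma lies in 298.9–273.01 Ma, so Cisuralian.
E: 19.63 Ma lies in 23.03–5.333 Ma, so Miocene.

A — Pleistocene; B — Paleocene; C — Guadalupian; D — Cisuralian; E — Miocene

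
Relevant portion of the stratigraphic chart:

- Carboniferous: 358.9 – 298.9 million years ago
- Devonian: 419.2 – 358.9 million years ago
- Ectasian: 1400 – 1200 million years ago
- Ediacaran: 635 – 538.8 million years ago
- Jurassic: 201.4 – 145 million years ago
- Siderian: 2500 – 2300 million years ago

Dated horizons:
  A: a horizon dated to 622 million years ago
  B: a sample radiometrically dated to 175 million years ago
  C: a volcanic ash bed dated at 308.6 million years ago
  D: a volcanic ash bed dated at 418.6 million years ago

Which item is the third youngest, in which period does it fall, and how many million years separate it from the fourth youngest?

D, in the Devonian; 203.4 million years to A

Sorted youngest-first by Ma: B (175), C (308.6), D (418.6), A (622).
The third youngest is D at 418.6 Ma, which lies in 419.2–358.9 Ma: the Devonian.
The fourth youngest is A at 622 Ma; separation = |418.6 − 622| = 203.4 Myr.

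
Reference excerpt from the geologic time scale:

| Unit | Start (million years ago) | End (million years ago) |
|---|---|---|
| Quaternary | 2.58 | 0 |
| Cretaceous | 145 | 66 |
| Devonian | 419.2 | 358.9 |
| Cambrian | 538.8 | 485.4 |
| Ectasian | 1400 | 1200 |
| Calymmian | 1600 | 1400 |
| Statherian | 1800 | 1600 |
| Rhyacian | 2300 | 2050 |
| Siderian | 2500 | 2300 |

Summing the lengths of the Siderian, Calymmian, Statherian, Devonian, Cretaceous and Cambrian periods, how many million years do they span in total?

792.7 million years

Each duration: Siderian = 200; Calymmian = 200; Statherian = 200; Devonian = 60.3; Cretaceous = 79; Cambrian = 53.4.
Sum: 200 + 200 + 200 + 60.3 + 79 + 53.4 = 792.7 Myr.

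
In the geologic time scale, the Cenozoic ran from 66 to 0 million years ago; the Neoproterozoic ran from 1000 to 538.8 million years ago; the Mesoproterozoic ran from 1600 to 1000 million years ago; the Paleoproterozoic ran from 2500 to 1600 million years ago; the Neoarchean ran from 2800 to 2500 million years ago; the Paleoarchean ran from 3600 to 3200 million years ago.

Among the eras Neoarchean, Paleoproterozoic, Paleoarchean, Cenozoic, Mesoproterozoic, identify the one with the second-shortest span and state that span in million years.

Durations: Neoarchean 300; Paleoproterozoic 900; Paleoarchean 400; Cenozoic 66; Mesoproterozoic 600 Myr.
Sorted shortest-first: Cenozoic (66), Neoarchean (300), Paleoarchean (400), Mesoproterozoic (600), Paleoproterozoic (900).
The second shortest is Neoarchean at 300 Myr.

Neoarchean, 300 million years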